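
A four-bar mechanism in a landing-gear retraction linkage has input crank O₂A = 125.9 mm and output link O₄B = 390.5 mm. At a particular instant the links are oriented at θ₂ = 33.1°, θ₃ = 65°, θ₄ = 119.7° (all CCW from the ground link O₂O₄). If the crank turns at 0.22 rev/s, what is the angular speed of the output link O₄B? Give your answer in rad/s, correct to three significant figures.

ω₂ = 1.382 rad/s (from 0.22 rev/s).
Differentiating the loop-closure r₂e^{iθ₂}+r₃e^{iθ₃}=r₁+r₄e^{iθ₄} gives r₂ω₂e^{iθ₂}+r₃ω₃e^{iθ₃}=r₄ω₄e^{iθ₄}.
Eliminating the other unknown: ω₄ = r₂ω₂ sin(θ₂−θ₃) / [r₄ sin(θ₄−θ₃)].
Numerator sine = -0.52844; denominator sine = +0.81614.
Result = 0.1259·1.382·(-0.52844) / (0.3905·(+0.81614)) = -0.28856 rad/s; magnitude 0.28856 rad/s.

0.289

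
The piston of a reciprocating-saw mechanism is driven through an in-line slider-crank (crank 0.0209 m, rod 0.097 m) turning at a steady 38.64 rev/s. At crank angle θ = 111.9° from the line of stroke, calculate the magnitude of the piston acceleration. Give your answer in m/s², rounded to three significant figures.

653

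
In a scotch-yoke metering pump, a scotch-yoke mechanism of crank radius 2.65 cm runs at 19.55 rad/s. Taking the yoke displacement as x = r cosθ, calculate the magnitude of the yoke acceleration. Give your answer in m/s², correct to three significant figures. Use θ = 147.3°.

8.52

ω = 19.55 rad/s
x = r cosθ ⇒ ẍ = −rω² cosθ (ω constant).
|a| = rω²|cosθ| = 0.0265·(19.55)²·|cos 147.3°| = 8.5231 m/s².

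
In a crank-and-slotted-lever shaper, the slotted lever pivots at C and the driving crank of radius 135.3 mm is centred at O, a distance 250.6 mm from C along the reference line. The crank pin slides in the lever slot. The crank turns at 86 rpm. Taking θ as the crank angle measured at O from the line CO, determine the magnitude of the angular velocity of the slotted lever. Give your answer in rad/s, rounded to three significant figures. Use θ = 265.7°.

1.87

ω = 9.006 rad/s (from 86 rpm).
Crank pin A relative to C: A = (d + r cosθ, r sinθ); lever angle φ = atan2(r sinθ, d + r cosθ).
Differentiating tanφ: φ̇ = rω(d cosθ + r)/(d² + r² + 2dr cosθ).
d² + r² + 2dr cosθ = |CA|² = 0.076022 m²;  d cosθ + r = +0.11651 m.
|ω_lever| = |0.1353·9.006·+0.11651| / 0.076022 = 1.8675 rad/s.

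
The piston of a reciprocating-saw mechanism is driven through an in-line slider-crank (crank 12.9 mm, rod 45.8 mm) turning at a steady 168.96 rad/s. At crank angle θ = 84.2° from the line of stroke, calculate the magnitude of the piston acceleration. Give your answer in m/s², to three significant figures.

68.5

ω = 169 rad/s
x(θ) = r cosθ + √(L² − r² sin²θ); with ω constant, a = ω²·d²x/dθ².
d²x/dθ² = −r cosθ − r²(cos2θ)/√u − r⁴ sin²2θ/(4u^{3/2}),  u = L² − r² sin²θ = 0.00193293 m².
Substituting r = 0.0129 m, L = 0.0458 m, θ = 84.2°: d²x/dθ² = +0.0024008 m.
a = ω²·d²x/dθ² = (169)²·(+0.0024008) = +68.537 m/s²;  |a| = 68.537 m/s².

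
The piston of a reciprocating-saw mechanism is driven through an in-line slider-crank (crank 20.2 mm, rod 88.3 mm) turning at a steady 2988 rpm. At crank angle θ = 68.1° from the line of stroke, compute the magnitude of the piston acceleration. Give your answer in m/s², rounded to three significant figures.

407

ω = 2π·2988/60 = 312.9 rad/s
x(θ) = r cosθ + √(L² − r² sin²θ); with ω constant, a = ω²·d²x/dθ².
d²x/dθ² = −r cosθ − r²(cos2θ)/√u − r⁴ sin²2θ/(4u^{3/2}),  u = L² − r² sin²θ = 0.00744562 m².
Substituting r = 0.0202 m, L = 0.0883 m, θ = 68.1°: d²x/dθ² = -0.0041523 m.
a = ω²·d²x/dθ² = (312.9)²·(-0.0041523) = -406.55 m/s²;  |a| = 406.55 m/s².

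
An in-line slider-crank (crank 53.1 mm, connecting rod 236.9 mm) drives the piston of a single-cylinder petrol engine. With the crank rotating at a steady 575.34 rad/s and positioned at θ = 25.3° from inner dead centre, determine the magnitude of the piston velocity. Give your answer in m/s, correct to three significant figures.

15.7

ω = 575.3 rad/s
For an in-line slider-crank, x = r cosθ + √(L² − r² sin²θ), so v = −rω sinθ·[1 + r cosθ/√(L² − r² sin²θ)].
With r = 0.0531 m, L = 0.2369 m, θ = 25.3°: √(L² − r² sin²θ) = 0.23581 m.
v = −0.0531·575.3·0.42736·[1 + 0.0531·0.90408/0.23581] = -15.714 m/s.
|v| = 15.714 m/s.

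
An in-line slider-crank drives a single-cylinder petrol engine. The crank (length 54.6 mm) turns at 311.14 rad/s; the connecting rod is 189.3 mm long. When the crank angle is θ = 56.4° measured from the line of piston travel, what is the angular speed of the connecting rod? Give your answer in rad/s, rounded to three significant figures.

ω = 311.1 rad/s
The rod makes angle φ with the slider axis where L sinφ = r sinθ; differentiating, L cosφ·φ̇ = r ω cosθ.
L cosφ = √(L² − r² sin²θ) = 0.18376 m.
|ω_rod| = r ω |cosθ| / √(L² − r² sin²θ) = 0.0546·311.1·0.55339/0.18376 = 51.161 rad/s.

51.2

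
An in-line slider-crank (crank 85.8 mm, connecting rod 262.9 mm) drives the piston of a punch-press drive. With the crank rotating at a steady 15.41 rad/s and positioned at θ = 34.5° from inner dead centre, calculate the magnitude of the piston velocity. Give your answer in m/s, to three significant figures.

0.954

ω = 15.41 rad/s
For an in-line slider-crank, x = r cosθ + √(L² − r² sin²θ), so v = −rω sinθ·[1 + r cosθ/√(L² − r² sin²θ)].
With r = 0.0858 m, L = 0.2629 m, θ = 34.5°: √(L² − r² sin²θ) = 0.25837 m.
v = −0.0858·15.41·0.56641·[1 + 0.0858·0.82413/0.25837] = -0.95384 m/s.
|v| = 0.95384 m/s.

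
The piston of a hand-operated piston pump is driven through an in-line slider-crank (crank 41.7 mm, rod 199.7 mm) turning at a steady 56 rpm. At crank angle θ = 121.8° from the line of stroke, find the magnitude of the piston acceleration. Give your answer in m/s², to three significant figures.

ω = 2π·56/60 = 5.864 rad/s
x(θ) = r cosθ + √(L² − r² sin²θ); with ω constant, a = ω²·d²x/dθ².
d²x/dθ² = −r cosθ − r²(cos2θ)/√u − r⁴ sin²2θ/(4u^{3/2}),  u = L² − r² sin²θ = 0.0386241 m².
Substituting r = 0.0417 m, L = 0.1997 m, θ = 121.8°: d²x/dθ² = +0.025828 m.
a = ω²·d²x/dθ² = (5.864)²·(+0.025828) = +0.88824 m/s²;  |a| = 0.88824 m/s².

0.888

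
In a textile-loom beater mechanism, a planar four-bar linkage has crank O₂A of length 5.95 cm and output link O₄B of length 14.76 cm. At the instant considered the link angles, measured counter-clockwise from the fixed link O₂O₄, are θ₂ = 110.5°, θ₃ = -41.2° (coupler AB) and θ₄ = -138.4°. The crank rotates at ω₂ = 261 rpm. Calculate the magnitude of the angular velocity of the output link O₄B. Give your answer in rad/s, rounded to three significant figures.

ω₂ = 27.33 rad/s (from 261 rpm).
Differentiating the loop-closure r₂e^{iθ₂}+r₃e^{iθ₃}=r₁+r₄e^{iθ₄} gives r₂ω₂e^{iθ₂}+r₃ω₃e^{iθ₃}=r₄ω₄e^{iθ₄}.
Eliminating the other unknown: ω₄ = r₂ω₂ sin(θ₂−θ₃) / [r₄ sin(θ₄−θ₃)].
Numerator sine = +0.47409; denominator sine = -0.99211.
Result = 0.0595·27.33·(+0.47409) / (0.1476·(-0.99211)) = -5.265 rad/s; magnitude 5.265 rad/s.

5.26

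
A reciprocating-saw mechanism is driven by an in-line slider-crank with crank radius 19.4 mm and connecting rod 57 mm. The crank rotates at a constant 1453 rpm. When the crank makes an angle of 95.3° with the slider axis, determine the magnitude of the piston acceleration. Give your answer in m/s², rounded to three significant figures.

201

ω = 2π·1453/60 = 152.2 rad/s
x(θ) = r cosθ + √(L² − r² sin²θ); with ω constant, a = ω²·d²x/dθ².
d²x/dθ² = −r cosθ − r²(cos2θ)/√u − r⁴ sin²2θ/(4u^{3/2}),  u = L² − r² sin²θ = 0.00287585 m².
Substituting r = 0.0194 m, L = 0.057 m, θ = 95.3°: d²x/dθ² = +0.0086826 m.
a = ω²·d²x/dθ² = (152.2)²·(+0.0086826) = +201.02 m/s²;  |a| = 201.02 m/s².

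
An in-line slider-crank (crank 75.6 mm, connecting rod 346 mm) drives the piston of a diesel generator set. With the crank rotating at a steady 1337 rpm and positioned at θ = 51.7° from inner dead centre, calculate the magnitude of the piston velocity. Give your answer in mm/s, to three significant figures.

ω = 2π·1337/60 = 140 rad/s
For an in-line slider-crank, x = r cosθ + √(L² − r² sin²θ), so v = −rω sinθ·[1 + r cosθ/√(L² − r² sin²θ)].
With r = 0.0756 m, L = 0.346 m, θ = 51.7°: √(L² − r² sin²θ) = 0.34088 m.
v = −0.0756·140·0.78478·[1 + 0.0756·0.61978/0.34088] = -9.4485 m/s.
|v| = 9.4485 m/s = 9448.5 mm/s.

9450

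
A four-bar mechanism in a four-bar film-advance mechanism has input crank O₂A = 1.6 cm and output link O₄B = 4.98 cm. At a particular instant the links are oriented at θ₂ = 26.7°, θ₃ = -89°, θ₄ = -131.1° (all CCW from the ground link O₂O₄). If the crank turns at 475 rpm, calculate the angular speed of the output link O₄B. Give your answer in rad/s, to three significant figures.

21.5

ω₂ = 49.74 rad/s (from 475 rpm).
Differentiating the loop-closure r₂e^{iθ₂}+r₃e^{iθ₃}=r₁+r₄e^{iθ₄} gives r₂ω₂e^{iθ₂}+r₃ω₃e^{iθ₃}=r₄ω₄e^{iθ₄}.
Eliminating the other unknown: ω₄ = r₂ω₂ sin(θ₂−θ₃) / [r₄ sin(θ₄−θ₃)].
Numerator sine = +0.90108; denominator sine = -0.67043.
Result = 0.016·49.74·(+0.90108) / (0.0498·(-0.67043)) = -21.479 rad/s; magnitude 21.479 rad/s.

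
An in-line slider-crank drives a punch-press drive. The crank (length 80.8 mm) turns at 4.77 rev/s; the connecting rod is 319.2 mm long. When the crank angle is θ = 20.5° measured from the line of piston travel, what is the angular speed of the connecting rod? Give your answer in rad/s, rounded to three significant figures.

7.13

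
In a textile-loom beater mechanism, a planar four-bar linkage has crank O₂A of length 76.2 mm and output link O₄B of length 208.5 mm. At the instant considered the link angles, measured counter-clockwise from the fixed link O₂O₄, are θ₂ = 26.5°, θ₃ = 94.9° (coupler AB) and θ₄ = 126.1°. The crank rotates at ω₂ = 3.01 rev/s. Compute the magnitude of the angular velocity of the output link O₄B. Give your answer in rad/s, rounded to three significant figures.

ω₂ = 18.91 rad/s (from 3.01 rev/s).
Differentiating the loop-closure r₂e^{iθ₂}+r₃e^{iθ₃}=r₁+r₄e^{iθ₄} gives r₂ω₂e^{iθ₂}+r₃ω₃e^{iθ₃}=r₄ω₄e^{iθ₄}.
Eliminating the other unknown: ω₄ = r₂ω₂ sin(θ₂−θ₃) / [r₄ sin(θ₄−θ₃)].
Numerator sine = -0.92978; denominator sine = +0.51803.
Result = 0.0762·18.91·(-0.92978) / (0.2085·(+0.51803)) = -12.406 rad/s; magnitude 12.406 rad/s.

12.4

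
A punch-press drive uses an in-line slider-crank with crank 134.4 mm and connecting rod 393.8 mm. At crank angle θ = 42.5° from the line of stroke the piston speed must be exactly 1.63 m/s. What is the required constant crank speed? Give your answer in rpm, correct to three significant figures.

For an in-line slider-crank, |v_piston| = rω|sinθ|·[1 + r cosθ/√(L² − r² sin²θ)].
With r = 0.1344 m, L = 0.3938 m, θ = 42.5°: the bracketed kinematic factor |dx/dθ| = 0.11428 m.
ω = v/|dx/dθ| = 1.63/0.11428 = 14.263 rad/s.
N = 60ω/(2π) = 136.2 rpm.

136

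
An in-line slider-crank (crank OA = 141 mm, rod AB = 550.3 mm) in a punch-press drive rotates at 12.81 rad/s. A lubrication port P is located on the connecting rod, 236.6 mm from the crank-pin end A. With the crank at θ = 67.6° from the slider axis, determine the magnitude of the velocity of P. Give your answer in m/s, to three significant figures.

ω = 12.81 rad/s.  Crank-pin speed |V_A| = rω = 1.8062 m/s, perpendicular to OA.
Rod angle: sinφ = −(r/L) sinθ ⇒ φ = -13.703°; ω_rod = −rω cosθ/√(L²−r²sin²θ) = -1.2874 rad/s.
V_P = V_A + ω_rod × AP, with AP = 0.2366 m along the rod.
Components: V_Px = −rω sinθ − a·ω_rod·sinφ = -1.7421 m/s;  V_Py = rω cosθ + a·ω_rod·cosφ = +0.39236 m/s.
|V_P| = √(V_Px² + V_Py²) = 1.7857 m/s.

1.79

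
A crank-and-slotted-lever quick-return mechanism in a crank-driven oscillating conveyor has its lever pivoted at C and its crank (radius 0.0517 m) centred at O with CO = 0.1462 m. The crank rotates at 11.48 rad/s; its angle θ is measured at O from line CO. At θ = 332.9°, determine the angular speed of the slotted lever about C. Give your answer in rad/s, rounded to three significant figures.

ω = 11.48 rad/s
Crank pin A relative to C: A = (d + r cosθ, r sinθ); lever angle φ = atan2(r sinθ, d + r cosθ).
Differentiating tanφ: φ̇ = rω(d cosθ + r)/(d² + r² + 2dr cosθ).
d² + r² + 2dr cosθ = |CA|² = 0.0375047 m²;  d cosθ + r = +0.18185 m.
|ω_lever| = |0.0517·11.48·+0.18185| / 0.0375047 = 2.8778 rad/s.

2.88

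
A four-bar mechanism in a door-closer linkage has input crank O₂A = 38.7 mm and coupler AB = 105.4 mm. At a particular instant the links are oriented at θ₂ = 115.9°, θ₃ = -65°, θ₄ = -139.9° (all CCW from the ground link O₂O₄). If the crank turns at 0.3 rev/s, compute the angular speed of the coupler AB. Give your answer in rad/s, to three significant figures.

0.695

ω₂ = 1.885 rad/s (from 0.3 rev/s).
Differentiating the loop-closure r₂e^{iθ₂}+r₃e^{iθ₃}=r₁+r₄e^{iθ₄} gives r₂ω₂e^{iθ₂}+r₃ω₃e^{iθ₃}=r₄ω₄e^{iθ₄}.
Eliminating the other unknown: ω₃ = r₂ω₂ sin(θ₄−θ₂) / [r₃ sin(θ₃−θ₄)].
Numerator sine = +0.96945; denominator sine = +0.96547.
Result = 0.0387·1.885·(+0.96945) / (0.1054·(+0.96547)) = +0.69495 rad/s; magnitude 0.69495 rad/s.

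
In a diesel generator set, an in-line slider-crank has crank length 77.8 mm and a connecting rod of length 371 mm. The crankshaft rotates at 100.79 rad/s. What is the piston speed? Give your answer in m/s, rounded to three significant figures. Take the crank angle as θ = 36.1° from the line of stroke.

5.41

ω = 100.8 rad/s
For an in-line slider-crank, x = r cosθ + √(L² − r² sin²θ), so v = −rω sinθ·[1 + r cosθ/√(L² − r² sin²θ)].
With r = 0.0778 m, L = 0.371 m, θ = 36.1°: √(L² − r² sin²θ) = 0.36816 m.
v = −0.0778·100.8·0.58920·[1 + 0.0778·0.80799/0.36816] = -5.409 m/s.
|v| = 5.409 m/s.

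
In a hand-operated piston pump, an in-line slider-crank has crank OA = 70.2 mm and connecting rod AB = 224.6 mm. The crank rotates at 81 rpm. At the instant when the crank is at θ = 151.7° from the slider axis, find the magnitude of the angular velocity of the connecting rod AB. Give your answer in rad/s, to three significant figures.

ω = 8.482 rad/s (converted from 81 rpm).
The rod makes angle φ with the slider axis where L sinφ = r sinθ; differentiating, L cosφ·φ̇ = r ω cosθ.
L cosφ = √(L² − r² sin²θ) = 0.22212 m.
|ω_rod| = r ω |cosθ| / √(L² − r² sin²θ) = 0.0702·8.482·0.88048/0.22212 = 2.3604 rad/s.

2.36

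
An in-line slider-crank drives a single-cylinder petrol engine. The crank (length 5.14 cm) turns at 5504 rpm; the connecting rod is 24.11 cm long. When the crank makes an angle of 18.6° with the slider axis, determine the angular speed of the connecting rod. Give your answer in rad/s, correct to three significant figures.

117

ω = 576.4 rad/s (converted from 5504 rpm).
The rod makes angle φ with the slider axis where L sinφ = r sinθ; differentiating, L cosφ·φ̇ = r ω cosθ.
L cosφ = √(L² − r² sin²θ) = 0.24054 m.
|ω_rod| = r ω |cosθ| / √(L² − r² sin²θ) = 0.0514·576.4·0.94777/0.24054 = 116.73 rad/s.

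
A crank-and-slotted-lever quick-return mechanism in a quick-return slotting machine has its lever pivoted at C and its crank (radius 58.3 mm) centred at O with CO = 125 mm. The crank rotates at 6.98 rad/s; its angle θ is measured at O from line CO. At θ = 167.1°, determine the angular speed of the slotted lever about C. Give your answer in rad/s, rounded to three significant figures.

ω = 6.98 rad/s
Crank pin A relative to C: A = (d + r cosθ, r sinθ); lever angle φ = atan2(r sinθ, d + r cosθ).
Differentiating tanφ: φ̇ = rω(d cosθ + r)/(d² + r² + 2dr cosθ).
d² + r² + 2dr cosθ = |CA|² = 0.00481675 m²;  d cosθ + r = -0.063545 m.
|ω_lever| = |0.0583·6.98·-0.063545| / 0.00481675 = 5.3685 rad/s.

5.37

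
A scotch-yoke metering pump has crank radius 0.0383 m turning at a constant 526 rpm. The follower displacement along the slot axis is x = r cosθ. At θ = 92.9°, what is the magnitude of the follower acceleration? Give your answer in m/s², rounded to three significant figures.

5.88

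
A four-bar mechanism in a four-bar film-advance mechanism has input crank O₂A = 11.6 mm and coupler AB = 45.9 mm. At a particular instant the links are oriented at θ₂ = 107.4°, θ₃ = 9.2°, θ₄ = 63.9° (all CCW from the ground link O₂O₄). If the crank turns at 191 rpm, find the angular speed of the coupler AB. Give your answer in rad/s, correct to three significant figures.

4.26

ω₂ = 20 rad/s (from 191 rpm).
Differentiating the loop-closure r₂e^{iθ₂}+r₃e^{iθ₃}=r₁+r₄e^{iθ₄} gives r₂ω₂e^{iθ₂}+r₃ω₃e^{iθ₃}=r₄ω₄e^{iθ₄}.
Eliminating the other unknown: ω₃ = r₂ω₂ sin(θ₄−θ₂) / [r₃ sin(θ₃−θ₄)].
Numerator sine = -0.68835; denominator sine = -0.81614.
Result = 0.0116·20·(-0.68835) / (0.0459·(-0.81614)) = +4.2634 rad/s; magnitude 4.2634 rad/s.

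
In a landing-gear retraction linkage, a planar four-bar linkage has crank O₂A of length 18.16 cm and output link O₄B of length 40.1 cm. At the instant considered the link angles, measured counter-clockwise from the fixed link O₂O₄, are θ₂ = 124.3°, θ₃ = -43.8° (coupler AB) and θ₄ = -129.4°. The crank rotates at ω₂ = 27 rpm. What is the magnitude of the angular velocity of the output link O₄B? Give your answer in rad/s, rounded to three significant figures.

0.265

ω₂ = 2.827 rad/s (from 27 rpm).
Differentiating the loop-closure r₂e^{iθ₂}+r₃e^{iθ₃}=r₁+r₄e^{iθ₄} gives r₂ω₂e^{iθ₂}+r₃ω₃e^{iθ₃}=r₄ω₄e^{iθ₄}.
Eliminating the other unknown: ω₄ = r₂ω₂ sin(θ₂−θ₃) / [r₄ sin(θ₄−θ₃)].
Numerator sine = +0.20620; denominator sine = -0.99705.
Result = 0.1816·2.827·(+0.20620) / (0.401·(-0.99705)) = -0.26482 rad/s; magnitude 0.26482 rad/s.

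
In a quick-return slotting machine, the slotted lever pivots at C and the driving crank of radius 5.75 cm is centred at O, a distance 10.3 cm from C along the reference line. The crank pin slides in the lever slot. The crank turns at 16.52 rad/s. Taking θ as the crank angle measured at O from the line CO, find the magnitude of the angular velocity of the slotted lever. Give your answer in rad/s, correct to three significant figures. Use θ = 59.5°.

5.23

ω = 16.52 rad/s
Crank pin A relative to C: A = (d + r cosθ, r sinθ); lever angle φ = atan2(r sinθ, d + r cosθ).
Differentiating tanφ: φ̇ = rω(d cosθ + r)/(d² + r² + 2dr cosθ).
d² + r² + 2dr cosθ = |CA|² = 0.019927 m²;  d cosθ + r = +0.10978 m.
|ω_lever| = |0.0575·16.52·+0.10978| / 0.019927 = 5.2329 rad/s.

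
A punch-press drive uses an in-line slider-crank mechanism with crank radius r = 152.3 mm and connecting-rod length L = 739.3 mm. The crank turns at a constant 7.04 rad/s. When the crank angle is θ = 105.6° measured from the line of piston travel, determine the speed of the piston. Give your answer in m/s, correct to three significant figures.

0.974

ω = 7.04 rad/s
For an in-line slider-crank, x = r cosθ + √(L² − r² sin²θ), so v = −rω sinθ·[1 + r cosθ/√(L² − r² sin²θ)].
With r = 0.1523 m, L = 0.7393 m, θ = 105.6°: √(L² − r² sin²θ) = 0.7246 m.
v = −0.1523·7.04·0.96316·[1 + 0.1523·-0.26892/0.7246] = -0.97432 m/s.
|v| = 0.97432 m/s.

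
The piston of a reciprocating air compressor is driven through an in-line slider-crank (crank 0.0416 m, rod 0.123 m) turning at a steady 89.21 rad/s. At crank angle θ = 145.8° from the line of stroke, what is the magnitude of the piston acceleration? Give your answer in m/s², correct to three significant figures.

ω = 89.21 rad/s
x(θ) = r cosθ + √(L² − r² sin²θ); with ω constant, a = ω²·d²x/dθ².
d²x/dθ² = −r cosθ − r²(cos2θ)/√u − r⁴ sin²2θ/(4u^{3/2}),  u = L² − r² sin²θ = 0.0145823 m².
Substituting r = 0.0416 m, L = 0.123 m, θ = 145.8°: d²x/dθ² = +0.028763 m.
a = ω²·d²x/dθ² = (89.21)²·(+0.028763) = +228.91 m/s²;  |a| = 228.91 m/s².

229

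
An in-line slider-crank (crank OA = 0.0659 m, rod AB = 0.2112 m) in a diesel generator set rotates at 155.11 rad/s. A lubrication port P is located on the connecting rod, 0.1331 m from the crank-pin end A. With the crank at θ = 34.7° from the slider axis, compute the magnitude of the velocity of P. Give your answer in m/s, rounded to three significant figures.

7.45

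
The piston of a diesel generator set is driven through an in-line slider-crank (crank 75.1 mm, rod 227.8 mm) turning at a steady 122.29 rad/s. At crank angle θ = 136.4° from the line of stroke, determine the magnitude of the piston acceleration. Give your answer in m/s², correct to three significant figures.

784

ω = 122.3 rad/s
x(θ) = r cosθ + √(L² − r² sin²θ); with ω constant, a = ω²·d²x/dθ².
d²x/dθ² = −r cosθ − r²(cos2θ)/√u − r⁴ sin²2θ/(4u^{3/2}),  u = L² − r² sin²θ = 0.0492106 m².
Substituting r = 0.0751 m, L = 0.2278 m, θ = 136.4°: d²x/dθ² = +0.052417 m.
a = ω²·d²x/dθ² = (122.3)²·(+0.052417) = +783.88 m/s²;  |a| = 783.88 m/s².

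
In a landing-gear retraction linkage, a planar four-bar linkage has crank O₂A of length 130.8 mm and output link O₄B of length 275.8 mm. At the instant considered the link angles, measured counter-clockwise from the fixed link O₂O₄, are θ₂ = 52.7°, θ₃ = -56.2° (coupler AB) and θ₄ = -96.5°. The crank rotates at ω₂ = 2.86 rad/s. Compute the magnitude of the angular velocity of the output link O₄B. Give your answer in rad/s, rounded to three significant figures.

ω₂ = 2.86 rad/s
Differentiating the loop-closure r₂e^{iθ₂}+r₃e^{iθ₃}=r₁+r₄e^{iθ₄} gives r₂ω₂e^{iθ₂}+r₃ω₃e^{iθ₃}=r₄ω₄e^{iθ₄}.
Eliminating the other unknown: ω₄ = r₂ω₂ sin(θ₂−θ₃) / [r₄ sin(θ₄−θ₃)].
Numerator sine = +0.94609; denominator sine = -0.64679.
Result = 0.1308·2.86·(+0.94609) / (0.2758·(-0.64679)) = -1.984 rad/s; magnitude 1.984 rad/s.

1.98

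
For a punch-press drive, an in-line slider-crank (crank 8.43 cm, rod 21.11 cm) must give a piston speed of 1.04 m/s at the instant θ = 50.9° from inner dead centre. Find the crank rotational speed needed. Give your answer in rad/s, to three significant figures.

12.6

For an in-line slider-crank, |v_piston| = rω|sinθ|·[1 + r cosθ/√(L² − r² sin²θ)].
With r = 0.0843 m, L = 0.2111 m, θ = 50.9°: the bracketed kinematic factor |dx/dθ| = 0.08275 m.
ω = v/|dx/dθ| = 1.04/0.08275 = 12.568 rad/s.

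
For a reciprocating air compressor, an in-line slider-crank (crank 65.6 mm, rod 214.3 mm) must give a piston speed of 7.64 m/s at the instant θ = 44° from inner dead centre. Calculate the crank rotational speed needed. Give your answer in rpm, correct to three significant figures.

1310

For an in-line slider-crank, |v_piston| = rω|sinθ|·[1 + r cosθ/√(L² − r² sin²θ)].
With r = 0.0656 m, L = 0.2143 m, θ = 44°: the bracketed kinematic factor |dx/dθ| = 0.055839 m.
ω = v/|dx/dθ| = 7.64/0.055839 = 136.82 rad/s.
N = 60ω/(2π) = 1306.6 rpm.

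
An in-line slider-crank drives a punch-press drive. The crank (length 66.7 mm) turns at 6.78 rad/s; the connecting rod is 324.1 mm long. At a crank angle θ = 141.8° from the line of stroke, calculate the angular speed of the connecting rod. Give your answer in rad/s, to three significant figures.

1.11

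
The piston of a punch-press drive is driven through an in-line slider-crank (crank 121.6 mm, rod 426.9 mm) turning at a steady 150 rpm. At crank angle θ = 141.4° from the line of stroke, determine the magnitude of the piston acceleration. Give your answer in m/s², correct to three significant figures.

21.4

ω = 2π·150/60 = 15.71 rad/s
x(θ) = r cosθ + √(L² − r² sin²θ); with ω constant, a = ω²·d²x/dθ².
d²x/dθ² = −r cosθ − r²(cos2θ)/√u − r⁴ sin²2θ/(4u^{3/2}),  u = L² − r² sin²θ = 0.176488 m².
Substituting r = 0.1216 m, L = 0.4269 m, θ = 141.4°: d²x/dθ² = +0.086534 m.
a = ω²·d²x/dθ² = (15.71)²·(+0.086534) = +21.351 m/s²;  |a| = 21.351 m/s².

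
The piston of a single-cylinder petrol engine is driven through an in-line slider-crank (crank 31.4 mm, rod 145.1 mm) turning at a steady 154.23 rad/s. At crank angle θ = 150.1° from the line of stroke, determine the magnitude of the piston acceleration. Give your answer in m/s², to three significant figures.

564

ω = 154.2 rad/s
x(θ) = r cosθ + √(L² − r² sin²θ); with ω constant, a = ω²·d²x/dθ².
d²x/dθ² = −r cosθ − r²(cos2θ)/√u − r⁴ sin²2θ/(4u^{3/2}),  u = L² − r² sin²θ = 0.020809 m².
Substituting r = 0.0314 m, L = 0.1451 m, θ = 150.1°: d²x/dθ² = +0.023722 m.
a = ω²·d²x/dθ² = (154.2)²·(+0.023722) = +564.27 m/s²;  |a| = 564.27 m/s².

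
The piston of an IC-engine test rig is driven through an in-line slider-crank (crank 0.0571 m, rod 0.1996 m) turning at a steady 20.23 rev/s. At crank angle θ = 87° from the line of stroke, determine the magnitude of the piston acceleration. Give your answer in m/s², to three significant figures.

226

ω = 2π·20.2 = 127.1 rad/s
x(θ) = r cosθ + √(L² − r² sin²θ); with ω constant, a = ω²·d²x/dθ².
d²x/dθ² = −r cosθ − r²(cos2θ)/√u − r⁴ sin²2θ/(4u^{3/2}),  u = L² − r² sin²θ = 0.0365887 m².
Substituting r = 0.0571 m, L = 0.1996 m, θ = 87°: d²x/dθ² = +0.013959 m.
a = ω²·d²x/dθ² = (127.1)²·(+0.013959) = +225.53 m/s²;  |a| = 225.53 m/s².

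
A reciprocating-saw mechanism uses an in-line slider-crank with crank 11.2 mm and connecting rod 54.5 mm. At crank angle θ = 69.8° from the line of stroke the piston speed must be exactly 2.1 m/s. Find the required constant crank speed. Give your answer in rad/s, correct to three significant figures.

For an in-line slider-crank, |v_piston| = rω|sinθ|·[1 + r cosθ/√(L² − r² sin²θ)].
With r = 0.0112 m, L = 0.0545 m, θ = 69.8°: the bracketed kinematic factor |dx/dθ| = 0.011271 m.
ω = v/|dx/dθ| = 2.1/0.011271 = 186.31 rad/s.

186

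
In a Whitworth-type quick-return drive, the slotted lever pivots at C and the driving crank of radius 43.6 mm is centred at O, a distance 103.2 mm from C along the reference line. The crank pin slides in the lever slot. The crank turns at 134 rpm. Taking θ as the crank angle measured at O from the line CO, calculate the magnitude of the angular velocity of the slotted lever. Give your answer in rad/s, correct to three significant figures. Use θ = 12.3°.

ω = 14.03 rad/s (from 134 rpm).
Crank pin A relative to C: A = (d + r cosθ, r sinθ); lever angle φ = atan2(r sinθ, d + r cosθ).
Differentiating tanφ: φ̇ = rω(d cosθ + r)/(d² + r² + 2dr cosθ).
d² + r² + 2dr cosθ = |CA|² = 0.0213437 m²;  d cosθ + r = +0.14443 m.
|ω_lever| = |0.0436·14.03·+0.14443| / 0.0213437 = 4.1401 rad/s.

4.14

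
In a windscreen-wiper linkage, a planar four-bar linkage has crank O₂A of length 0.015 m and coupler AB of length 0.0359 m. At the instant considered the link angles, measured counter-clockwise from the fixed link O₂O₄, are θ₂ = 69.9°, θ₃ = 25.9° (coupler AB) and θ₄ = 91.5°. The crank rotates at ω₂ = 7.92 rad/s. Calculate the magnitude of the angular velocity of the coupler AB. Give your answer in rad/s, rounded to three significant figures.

1.34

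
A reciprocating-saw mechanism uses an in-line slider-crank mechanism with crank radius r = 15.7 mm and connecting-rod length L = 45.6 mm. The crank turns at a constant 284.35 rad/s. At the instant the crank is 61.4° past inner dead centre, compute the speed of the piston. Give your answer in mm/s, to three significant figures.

ω = 284.4 rad/s
For an in-line slider-crank, x = r cosθ + √(L² − r² sin²θ), so v = −rω sinθ·[1 + r cosθ/√(L² − r² sin²θ)].
With r = 0.0157 m, L = 0.0456 m, θ = 61.4°: √(L² − r² sin²θ) = 0.043467 m.
v = −0.0157·284.4·0.87798·[1 + 0.0157·0.47869/0.043467] = -4.5973 m/s.
|v| = 4.5973 m/s = 4597.3 mm/s.

4600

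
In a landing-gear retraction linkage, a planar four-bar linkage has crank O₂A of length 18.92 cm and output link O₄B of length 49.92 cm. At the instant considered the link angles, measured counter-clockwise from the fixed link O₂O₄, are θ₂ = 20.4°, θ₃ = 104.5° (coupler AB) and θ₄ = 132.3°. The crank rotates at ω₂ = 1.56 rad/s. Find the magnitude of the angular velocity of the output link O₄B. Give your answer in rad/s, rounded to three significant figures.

1.26

ω₂ = 1.56 rad/s
Differentiating the loop-closure r₂e^{iθ₂}+r₃e^{iθ₃}=r₁+r₄e^{iθ₄} gives r₂ω₂e^{iθ₂}+r₃ω₃e^{iθ₃}=r₄ω₄e^{iθ₄}.
Eliminating the other unknown: ω₄ = r₂ω₂ sin(θ₂−θ₃) / [r₄ sin(θ₄−θ₃)].
Numerator sine = -0.99470; denominator sine = +0.46639.
Result = 0.1892·1.56·(-0.99470) / (0.4992·(+0.46639)) = -1.261 rad/s; magnitude 1.261 rad/s.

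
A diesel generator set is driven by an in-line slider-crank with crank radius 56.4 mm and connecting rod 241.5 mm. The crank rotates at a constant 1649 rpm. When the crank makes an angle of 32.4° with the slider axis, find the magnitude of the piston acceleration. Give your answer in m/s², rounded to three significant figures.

ω = 2π·1649/60 = 172.7 rad/s
x(θ) = r cosθ + √(L² − r² sin²θ); with ω constant, a = ω²·d²x/dθ².
d²x/dθ² = −r cosθ − r²(cos2θ)/√u − r⁴ sin²2θ/(4u^{3/2}),  u = L² − r² sin²θ = 0.057409 m².
Substituting r = 0.0564 m, L = 0.2415 m, θ = 32.4°: d²x/dθ² = -0.053423 m.
a = ω²·d²x/dθ² = (172.7)²·(-0.053423) = -1593 m/s²;  |a| = 1593 m/s².

1590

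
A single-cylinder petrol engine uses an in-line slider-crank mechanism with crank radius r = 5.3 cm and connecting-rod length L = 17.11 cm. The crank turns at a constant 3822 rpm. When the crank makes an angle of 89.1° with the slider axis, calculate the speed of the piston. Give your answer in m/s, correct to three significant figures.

ω = 2π·3822/60 = 400.2 rad/s
For an in-line slider-crank, x = r cosθ + √(L² − r² sin²θ), so v = −rω sinθ·[1 + r cosθ/√(L² − r² sin²θ)].
With r = 0.053 m, L = 0.1711 m, θ = 89.1°: √(L² − r² sin²θ) = 0.16269 m.
v = −0.053·400.2·0.99988·[1 + 0.053·0.01571/0.16269] = -21.319 m/s.
|v| = 21.319 m/s.

21.3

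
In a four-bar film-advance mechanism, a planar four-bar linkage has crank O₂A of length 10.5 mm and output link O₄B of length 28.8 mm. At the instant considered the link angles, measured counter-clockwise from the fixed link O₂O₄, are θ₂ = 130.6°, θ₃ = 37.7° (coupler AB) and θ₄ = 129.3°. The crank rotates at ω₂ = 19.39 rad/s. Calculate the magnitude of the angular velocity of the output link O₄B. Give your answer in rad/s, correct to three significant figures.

7.06

ω₂ = 19.39 rad/s
Differentiating the loop-closure r₂e^{iθ₂}+r₃e^{iθ₃}=r₁+r₄e^{iθ₄} gives r₂ω₂e^{iθ₂}+r₃ω₃e^{iθ₃}=r₄ω₄e^{iθ₄}.
Eliminating the other unknown: ω₄ = r₂ω₂ sin(θ₂−θ₃) / [r₄ sin(θ₄−θ₃)].
Numerator sine = +0.99872; denominator sine = +0.99961.
Result = 0.0105·19.39·(+0.99872) / (0.0288·(+0.99961)) = +7.063 rad/s; magnitude 7.063 rad/s.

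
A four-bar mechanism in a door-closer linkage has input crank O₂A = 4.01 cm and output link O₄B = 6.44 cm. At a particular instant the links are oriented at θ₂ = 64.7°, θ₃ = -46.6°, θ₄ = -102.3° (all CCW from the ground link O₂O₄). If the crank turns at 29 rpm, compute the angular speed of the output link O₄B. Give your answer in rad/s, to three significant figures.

2.13

ω₂ = 3.037 rad/s (from 29 rpm).
Differentiating the loop-closure r₂e^{iθ₂}+r₃e^{iθ₃}=r₁+r₄e^{iθ₄} gives r₂ω₂e^{iθ₂}+r₃ω₃e^{iθ₃}=r₄ω₄e^{iθ₄}.
Eliminating the other unknown: ω₄ = r₂ω₂ sin(θ₂−θ₃) / [r₄ sin(θ₄−θ₃)].
Numerator sine = +0.93169; denominator sine = -0.82610.
Result = 0.0401·3.037·(+0.93169) / (0.0644·(-0.82610)) = -2.1327 rad/s; magnitude 2.1327 rad/s.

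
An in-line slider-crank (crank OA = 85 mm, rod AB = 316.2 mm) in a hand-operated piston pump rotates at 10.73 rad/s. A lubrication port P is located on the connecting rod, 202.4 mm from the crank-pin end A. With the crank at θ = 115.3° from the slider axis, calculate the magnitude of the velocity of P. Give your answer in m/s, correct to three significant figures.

0.775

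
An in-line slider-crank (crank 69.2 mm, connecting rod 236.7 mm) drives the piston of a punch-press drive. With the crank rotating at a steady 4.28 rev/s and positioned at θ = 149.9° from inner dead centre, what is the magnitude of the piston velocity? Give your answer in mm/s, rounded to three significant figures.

695

ω = 2π·4.28 = 26.89 rad/s
For an in-line slider-crank, x = r cosθ + √(L² − r² sin²θ), so v = −rω sinθ·[1 + r cosθ/√(L² − r² sin²θ)].
With r = 0.0692 m, L = 0.2367 m, θ = 149.9°: √(L² − r² sin²θ) = 0.23414 m.
v = −0.0692·26.89·0.50151·[1 + 0.0692·-0.86515/0.23414] = -0.69464 m/s.
|v| = 0.69464 m/s = 694.64 mm/s.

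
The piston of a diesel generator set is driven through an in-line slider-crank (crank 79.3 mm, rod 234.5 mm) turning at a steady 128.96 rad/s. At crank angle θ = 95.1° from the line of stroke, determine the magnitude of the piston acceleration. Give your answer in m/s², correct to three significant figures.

ω = 129 rad/s
x(θ) = r cosθ + √(L² − r² sin²θ); with ω constant, a = ω²·d²x/dθ².
d²x/dθ² = −r cosθ − r²(cos2θ)/√u − r⁴ sin²2θ/(4u^{3/2}),  u = L² − r² sin²θ = 0.0487515 m².
Substituting r = 0.0793 m, L = 0.2345 m, θ = 95.1°: d²x/dθ² = +0.035051 m.
a = ω²·d²x/dθ² = (129)²·(+0.035051) = +582.93 m/s²;  |a| = 582.93 m/s².

583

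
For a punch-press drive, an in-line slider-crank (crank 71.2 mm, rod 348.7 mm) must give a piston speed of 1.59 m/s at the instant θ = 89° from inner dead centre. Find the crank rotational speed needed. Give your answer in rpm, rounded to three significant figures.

For an in-line slider-crank, |v_piston| = rω|sinθ|·[1 + r cosθ/√(L² − r² sin²θ)].
With r = 0.0712 m, L = 0.3487 m, θ = 89°: the bracketed kinematic factor |dx/dθ| = 0.071448 m.
ω = v/|dx/dθ| = 1.59/0.071448 = 22.254 rad/s.
N = 60ω/(2π) = 212.51 rpm.

213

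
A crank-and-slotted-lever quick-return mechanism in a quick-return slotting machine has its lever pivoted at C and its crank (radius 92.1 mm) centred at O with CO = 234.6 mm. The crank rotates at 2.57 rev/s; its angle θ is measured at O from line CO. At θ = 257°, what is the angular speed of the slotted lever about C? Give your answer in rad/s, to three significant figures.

1.09

ω = 16.15 rad/s (from 2.57 rev/s).
Crank pin A relative to C: A = (d + r cosθ, r sinθ); lever angle φ = atan2(r sinθ, d + r cosθ).
Differentiating tanφ: φ̇ = rω(d cosθ + r)/(d² + r² + 2dr cosθ).
d² + r² + 2dr cosθ = |CA|² = 0.0537987 m²;  d cosθ + r = +0.039326 m.
|ω_lever| = |0.0921·16.15·+0.039326| / 0.0537987 = 1.0871 rad/s.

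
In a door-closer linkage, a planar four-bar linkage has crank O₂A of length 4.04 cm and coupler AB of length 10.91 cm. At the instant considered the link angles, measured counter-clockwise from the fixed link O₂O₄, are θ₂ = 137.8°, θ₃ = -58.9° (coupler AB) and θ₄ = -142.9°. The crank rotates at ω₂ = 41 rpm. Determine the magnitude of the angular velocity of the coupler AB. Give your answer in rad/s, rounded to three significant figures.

ω₂ = 4.294 rad/s (from 41 rpm).
Differentiating the loop-closure r₂e^{iθ₂}+r₃e^{iθ₃}=r₁+r₄e^{iθ₄} gives r₂ω₂e^{iθ₂}+r₃ω₃e^{iθ₃}=r₄ω₄e^{iθ₄}.
Eliminating the other unknown: ω₃ = r₂ω₂ sin(θ₄−θ₂) / [r₃ sin(θ₃−θ₄)].
Numerator sine = +0.98261; denominator sine = +0.99452.
Result = 0.0404·4.294·(+0.98261) / (0.1091·(+0.99452)) = +1.5709 rad/s; magnitude 1.5709 rad/s.

1.57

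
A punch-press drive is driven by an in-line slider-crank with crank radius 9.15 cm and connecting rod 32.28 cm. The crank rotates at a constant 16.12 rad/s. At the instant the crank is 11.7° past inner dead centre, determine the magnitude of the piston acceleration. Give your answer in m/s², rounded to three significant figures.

29.5

ω = 16.12 rad/s
x(θ) = r cosθ + √(L² − r² sin²θ); with ω constant, a = ω²·d²x/dθ².
d²x/dθ² = −r cosθ − r²(cos2θ)/√u − r⁴ sin²2θ/(4u^{3/2}),  u = L² − r² sin²θ = 0.103856 m².
Substituting r = 0.0915 m, L = 0.3228 m, θ = 11.7°: d²x/dθ² = -0.11352 m.
a = ω²·d²x/dθ² = (16.12)²·(-0.11352) = -29.5 m/s²;  |a| = 29.5 m/s².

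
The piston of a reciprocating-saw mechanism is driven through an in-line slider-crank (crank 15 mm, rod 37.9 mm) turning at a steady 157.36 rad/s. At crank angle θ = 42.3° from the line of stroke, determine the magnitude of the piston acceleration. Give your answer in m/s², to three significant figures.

ω = 157.4 rad/s
x(θ) = r cosθ + √(L² − r² sin²θ); with ω constant, a = ω²·d²x/dθ².
d²x/dθ² = −r cosθ − r²(cos2θ)/√u − r⁴ sin²2θ/(4u^{3/2}),  u = L² − r² sin²θ = 0.0013345 m².
Substituting r = 0.015 m, L = 0.0379 m, θ = 42.3°: d²x/dθ² = -0.011931 m.
a = ω²·d²x/dθ² = (157.4)²·(-0.011931) = -295.45 m/s²;  |a| = 295.45 m/s².

295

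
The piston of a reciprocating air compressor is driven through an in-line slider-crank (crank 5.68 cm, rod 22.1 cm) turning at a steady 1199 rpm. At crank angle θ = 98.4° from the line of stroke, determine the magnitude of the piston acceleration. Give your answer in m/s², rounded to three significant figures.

ω = 2π·1199/60 = 125.6 rad/s
x(θ) = r cosθ + √(L² − r² sin²θ); with ω constant, a = ω²·d²x/dθ².
d²x/dθ² = −r cosθ − r²(cos2θ)/√u − r⁴ sin²2θ/(4u^{3/2}),  u = L² − r² sin²θ = 0.0456836 m².
Substituting r = 0.0568 m, L = 0.221 m, θ = 98.4°: d²x/dθ² = +0.022725 m.
a = ω²·d²x/dθ² = (125.6)²·(+0.022725) = +358.27 m/s²;  |a| = 358.27 m/s².

358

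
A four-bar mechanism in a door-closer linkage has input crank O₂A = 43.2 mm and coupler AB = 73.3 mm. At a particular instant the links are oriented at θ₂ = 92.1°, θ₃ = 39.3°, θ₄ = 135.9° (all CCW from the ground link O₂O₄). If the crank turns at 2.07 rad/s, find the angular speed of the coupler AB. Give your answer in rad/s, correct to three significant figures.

0.850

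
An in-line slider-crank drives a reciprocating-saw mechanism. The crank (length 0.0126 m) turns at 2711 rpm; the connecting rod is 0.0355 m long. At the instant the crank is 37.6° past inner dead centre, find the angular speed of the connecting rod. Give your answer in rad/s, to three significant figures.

81.8

ω = 283.9 rad/s (converted from 2711 rpm).
The rod makes angle φ with the slider axis where L sinφ = r sinθ; differentiating, L cosφ·φ̇ = r ω cosθ.
L cosφ = √(L² − r² sin²θ) = 0.034658 m.
|ω_rod| = r ω |cosθ| / √(L² − r² sin²θ) = 0.0126·283.9·0.79229/0.034658 = 81.774 rad/s.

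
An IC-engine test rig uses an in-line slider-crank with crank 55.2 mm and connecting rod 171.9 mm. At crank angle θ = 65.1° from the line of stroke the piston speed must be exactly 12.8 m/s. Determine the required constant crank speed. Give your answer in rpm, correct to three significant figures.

2140

For an in-line slider-crank, |v_piston| = rω|sinθ|·[1 + r cosθ/√(L² − r² sin²θ)].
With r = 0.0552 m, L = 0.1719 m, θ = 65.1°: the bracketed kinematic factor |dx/dθ| = 0.057145 m.
ω = v/|dx/dθ| = 12.8/0.057145 = 223.99 rad/s.
N = 60ω/(2π) = 2139 rpm.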